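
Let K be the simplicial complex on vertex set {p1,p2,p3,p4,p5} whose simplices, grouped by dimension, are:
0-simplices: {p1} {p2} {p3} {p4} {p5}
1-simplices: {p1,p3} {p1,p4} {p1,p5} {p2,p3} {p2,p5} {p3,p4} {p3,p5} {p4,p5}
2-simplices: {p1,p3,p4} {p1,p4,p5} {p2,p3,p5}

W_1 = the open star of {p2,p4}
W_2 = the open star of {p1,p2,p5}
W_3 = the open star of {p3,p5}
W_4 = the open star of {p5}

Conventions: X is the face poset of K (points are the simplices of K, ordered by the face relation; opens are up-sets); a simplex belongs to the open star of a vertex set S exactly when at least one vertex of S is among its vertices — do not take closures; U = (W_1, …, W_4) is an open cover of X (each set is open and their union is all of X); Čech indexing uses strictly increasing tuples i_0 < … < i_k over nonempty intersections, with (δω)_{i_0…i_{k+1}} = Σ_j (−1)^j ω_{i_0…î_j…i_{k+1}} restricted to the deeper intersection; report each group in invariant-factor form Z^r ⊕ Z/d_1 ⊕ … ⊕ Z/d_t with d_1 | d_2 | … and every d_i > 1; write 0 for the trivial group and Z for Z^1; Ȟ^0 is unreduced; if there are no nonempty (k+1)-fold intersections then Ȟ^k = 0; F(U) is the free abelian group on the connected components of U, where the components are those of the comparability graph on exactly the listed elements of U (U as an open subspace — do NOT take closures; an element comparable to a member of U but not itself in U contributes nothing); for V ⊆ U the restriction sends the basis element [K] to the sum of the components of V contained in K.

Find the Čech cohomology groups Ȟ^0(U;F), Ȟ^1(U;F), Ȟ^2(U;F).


nerve of the cover:
  W1={{p2},{p4},{p1,p4},{p2,p3},{p2,p5},{p3,p4},{p4,p5},{p1,p3,p4},{p1,p4,p5},{p2,p3,p5}} W2={{p1},{p2},{p5},{p1,p3},{p1,p4},{p1,p5},{p2,p3},{p2,p5},{p3,p5},{p4,p5},{p1,p3,p4},{p1,p4,p5},{p2,p3,p5}} W3={{p3},{p5},{p1,p3},{p1,p5},{p2,p3},{p2,p5},{p3,p4},{p3,p5},{p4,p5},{p1,p3,p4},{p1,p4,p5},{p2,p3,p5}} W4={{p5},{p1,p5},{p2,p5},{p3,p5},{p4,p5},{p1,p4,p5},{p2,p3,p5}}
  W12={{p2},{p1,p4},{p2,p3},{p2,p5},{p4,p5},{p1,p3,p4},{p1,p4,p5},{p2,p3,p5}} W13={{p2,p3},{p2,p5},{p3,p4},{p4,p5},{p1,p3,p4},{p1,p4,p5},{p2,p3,p5}} W14={{p2,p5},{p4,p5},{p1,p4,p5},{p2,p3,p5}} W23={{p5},{p1,p3},{p1,p5},{p2,p3},{p2,p5},{p3,p5},{p4,p5},{p1,p3,p4},{p1,p4,p5},{p2,p3,p5}} W24={{p5},{p1,p5},{p2,p5},{p3,p5},{p4,p5},{p1,p4,p5},{p2,p3,p5}} W34={{p5},{p1,p5},{p2,p5},{p3,p5},{p4,p5},{p1,p4,p5},{p2,p3,p5}}
  W123={{p2,p3},{p2,p5},{p4,p5},{p1,p3,p4},{p1,p4,p5},{p2,p3,p5}} W124={{p2,p5},{p4,p5},{p1,p4,p5},{p2,p3,p5}} W134={{p2,p5},{p4,p5},{p1,p4,p5},{p2,p3,p5}} W234={{p5},{p1,p5},{p2,p5},{p3,p5},{p4,p5},{p1,p4,p5},{p2,p3,p5}}
  W1234={{p2,p5},{p4,p5},{p1,p4,p5},{p2,p3,p5}}
components per intersection:
  W1: {{p2},{p2,p3},{p2,p5},{p2,p3,p5}} {{p4},{p1,p4},{p3,p4},{p4,p5},{p1,p3,p4},{p1,p4,p5}}
  W2: {{p1},{p2},{p5},{p1,p3},{p1,p4},{p1,p5},{p2,p3},{p2,p5},{p3,p5},{p4,p5},{p1,p3,p4},{p1,p4,p5},{p2,p3,p5}}
  W3: {{p3},{p5},{p1,p3},{p1,p5},{p2,p3},{p2,p5},{p3,p4},{p3,p5},{p4,p5},{p1,p3,p4},{p1,p4,p5},{p2,p3,p5}}
  W4: {{p5},{p1,p5},{p2,p5},{p3,p5},{p4,p5},{p1,p4,p5},{p2,p3,p5}}
  W12: {{p2},{p2,p3},{p2,p5},{p2,p3,p5}} {{p1,p4},{p4,p5},{p1,p3,p4},{p1,p4,p5}}
  W13: {{p2,p3},{p2,p5},{p2,p3,p5}} {{p3,p4},{p1,p3,p4}} {{p4,p5},{p1,p4,p5}}
  W14: {{p2,p5},{p2,p3,p5}} {{p4,p5},{p1,p4,p5}}
  W23: {{p5},{p1,p5},{p2,p3},{p2,p5},{p3,p5},{p4,p5},{p1,p4,p5},{p2,p3,p5}} {{p1,p3},{p1,p3,p4}}
  W24: {{p5},{p1,p5},{p2,p5},{p3,p5},{p4,p5},{p1,p4,p5},{p2,p3,p5}}
  W34: {{p5},{p1,p5},{p2,p5},{p3,p5},{p4,p5},{p1,p4,p5},{p2,p3,p5}}
  W123: {{p2,p3},{p2,p5},{p2,p3,p5}} {{p4,p5},{p1,p4,p5}} {{p1,p3,p4}}
  W124: {{p2,p5},{p2,p3,p5}} {{p4,p5},{p1,p4,p5}}
  W134: {{p2,p5},{p2,p3,p5}} {{p4,p5},{p1,p4,p5}}
  W234: {{p5},{p1,p5},{p2,p5},{p3,p5},{p4,p5},{p1,p4,p5},{p2,p3,p5}}
  W1234: {{p2,p5},{p2,p3,p5}} {{p4,p5},{p1,p4,p5}}
C dims 5,11,8,2; δ0: rk 4, SNF 1^4; δ1: rk 6, SNF 1^6; δ2: rk 2, SNF 1^2
Ȟ^0 = (5 − 4) − 0 = 1, so Ȟ^0 ≅ Z
Ȟ^1 = (11 − 6) − 4 = 1, so Ȟ^1 ≅ Z
Ȟ^2 = (8 − 2) − 6 = 0, so Ȟ^2 ≅ 0

Ȟ^0 = Z, Ȟ^1 = Z, Ȟ^2 = 0


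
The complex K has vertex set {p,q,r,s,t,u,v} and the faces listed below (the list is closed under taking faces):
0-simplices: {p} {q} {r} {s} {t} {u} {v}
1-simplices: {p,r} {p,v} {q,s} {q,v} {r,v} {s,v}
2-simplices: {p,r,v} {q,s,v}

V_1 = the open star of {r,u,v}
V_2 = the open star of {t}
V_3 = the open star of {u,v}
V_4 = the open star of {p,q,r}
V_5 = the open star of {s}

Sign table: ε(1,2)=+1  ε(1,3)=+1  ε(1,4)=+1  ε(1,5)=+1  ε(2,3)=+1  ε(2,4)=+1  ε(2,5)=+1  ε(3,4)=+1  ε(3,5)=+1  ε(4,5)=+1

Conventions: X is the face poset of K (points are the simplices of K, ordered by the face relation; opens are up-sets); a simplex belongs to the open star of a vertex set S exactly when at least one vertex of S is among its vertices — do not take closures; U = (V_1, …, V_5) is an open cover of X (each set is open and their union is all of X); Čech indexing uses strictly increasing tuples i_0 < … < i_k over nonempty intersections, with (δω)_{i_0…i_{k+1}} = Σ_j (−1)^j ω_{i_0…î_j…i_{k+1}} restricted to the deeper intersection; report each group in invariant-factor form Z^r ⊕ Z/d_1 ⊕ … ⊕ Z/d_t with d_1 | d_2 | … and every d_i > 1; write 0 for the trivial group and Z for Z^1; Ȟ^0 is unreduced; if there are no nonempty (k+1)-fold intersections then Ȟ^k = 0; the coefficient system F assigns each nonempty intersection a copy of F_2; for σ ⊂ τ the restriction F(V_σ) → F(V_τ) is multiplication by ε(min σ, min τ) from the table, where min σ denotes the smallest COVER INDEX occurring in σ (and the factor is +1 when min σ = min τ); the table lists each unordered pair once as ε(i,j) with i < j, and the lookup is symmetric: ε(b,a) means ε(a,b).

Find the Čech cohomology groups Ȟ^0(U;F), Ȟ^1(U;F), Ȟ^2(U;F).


Ȟ^0 = Z/2 ⊕ Z/2, Ȟ^1 = 0 and Ȟ^2 = 0

nerve of the cover:
  V1={{r},{u},{v},{p,r},{p,v},{q,v},{r,v},{s,v},{p,r,v},{q,s,v}} V2={{t}} V3={{u},{v},{p,v},{q,v},{r,v},{s,v},{p,r,v},{q,s,v}} V4={{p},{q},{r},{p,r},{p,v},{q,s},{q,v},{r,v},{p,r,v},{q,s,v}} V5={{s},{q,s},{s,v},{q,s,v}}
  V13={{u},{v},{p,v},{q,v},{r,v},{s,v},{p,r,v},{q,s,v}} V14={{r},{p,r},{p,v},{q,v},{r,v},{p,r,v},{q,s,v}} V15={{s,v},{q,s,v}} V34={{p,v},{q,v},{r,v},{p,r,v},{q,s,v}} V35={{s,v},{q,s,v}} V45={{q,s},{q,s,v}}
  V134={{p,v},{q,v},{r,v},{p,r,v},{q,s,v}} V135={{s,v},{q,s,v}} V145={{q,s,v}} V345={{q,s,v}}
  V1345={{q,s,v}}
C dims 5,6,4,1; δ0: rk_F2 3; δ1: rk_F2 3; δ2: rk_F2 1
Ȟ^0 = (5 − 3) − 0 = 2, so Ȟ^0 ≅ Z/2 ⊕ Z/2
Ȟ^1 = (6 − 3) − 3 = 0, so Ȟ^1 ≅ 0
Ȟ^2 = (4 − 1) − 3 = 0, so Ȟ^2 ≅ 0


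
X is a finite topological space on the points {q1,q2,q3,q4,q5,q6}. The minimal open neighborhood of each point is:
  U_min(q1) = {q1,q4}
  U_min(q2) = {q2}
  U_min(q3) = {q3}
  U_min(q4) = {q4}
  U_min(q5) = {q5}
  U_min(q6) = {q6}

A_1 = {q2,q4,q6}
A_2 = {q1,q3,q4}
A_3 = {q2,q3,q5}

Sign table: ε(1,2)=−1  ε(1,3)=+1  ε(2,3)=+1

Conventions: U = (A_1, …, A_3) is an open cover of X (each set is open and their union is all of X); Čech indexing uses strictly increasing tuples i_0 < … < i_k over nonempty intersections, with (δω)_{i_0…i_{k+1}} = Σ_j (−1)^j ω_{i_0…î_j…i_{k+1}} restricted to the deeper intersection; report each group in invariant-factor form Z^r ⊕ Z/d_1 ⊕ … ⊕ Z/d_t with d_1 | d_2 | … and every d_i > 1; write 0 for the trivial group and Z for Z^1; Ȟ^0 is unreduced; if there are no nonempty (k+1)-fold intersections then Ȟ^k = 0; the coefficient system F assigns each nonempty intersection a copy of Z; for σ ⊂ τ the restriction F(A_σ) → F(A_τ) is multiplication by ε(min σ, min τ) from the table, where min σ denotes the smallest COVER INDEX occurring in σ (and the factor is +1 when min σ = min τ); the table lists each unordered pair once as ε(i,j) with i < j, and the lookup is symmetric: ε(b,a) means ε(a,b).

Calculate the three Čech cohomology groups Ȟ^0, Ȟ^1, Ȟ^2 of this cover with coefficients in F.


Ȟ^0(U;F) ≅ 0, Ȟ^1(U;F) ≅ Z/2 and Ȟ^2(U;F) ≅ 0

nerve simplices:
  A12={q4} A13={q2} A23={q3}
C dims 3,3; δ0: rk 3, SNF 1^2·2
degree 0: 3−3−0 = 0 → Ȟ^0 ≅ 0
degree 1: 3−0−3 = 0 plus torsion [2] → Ȟ^1 ≅ Z/2
degree 2: 0−0−0 = 0 → Ȟ^2 ≅ 0


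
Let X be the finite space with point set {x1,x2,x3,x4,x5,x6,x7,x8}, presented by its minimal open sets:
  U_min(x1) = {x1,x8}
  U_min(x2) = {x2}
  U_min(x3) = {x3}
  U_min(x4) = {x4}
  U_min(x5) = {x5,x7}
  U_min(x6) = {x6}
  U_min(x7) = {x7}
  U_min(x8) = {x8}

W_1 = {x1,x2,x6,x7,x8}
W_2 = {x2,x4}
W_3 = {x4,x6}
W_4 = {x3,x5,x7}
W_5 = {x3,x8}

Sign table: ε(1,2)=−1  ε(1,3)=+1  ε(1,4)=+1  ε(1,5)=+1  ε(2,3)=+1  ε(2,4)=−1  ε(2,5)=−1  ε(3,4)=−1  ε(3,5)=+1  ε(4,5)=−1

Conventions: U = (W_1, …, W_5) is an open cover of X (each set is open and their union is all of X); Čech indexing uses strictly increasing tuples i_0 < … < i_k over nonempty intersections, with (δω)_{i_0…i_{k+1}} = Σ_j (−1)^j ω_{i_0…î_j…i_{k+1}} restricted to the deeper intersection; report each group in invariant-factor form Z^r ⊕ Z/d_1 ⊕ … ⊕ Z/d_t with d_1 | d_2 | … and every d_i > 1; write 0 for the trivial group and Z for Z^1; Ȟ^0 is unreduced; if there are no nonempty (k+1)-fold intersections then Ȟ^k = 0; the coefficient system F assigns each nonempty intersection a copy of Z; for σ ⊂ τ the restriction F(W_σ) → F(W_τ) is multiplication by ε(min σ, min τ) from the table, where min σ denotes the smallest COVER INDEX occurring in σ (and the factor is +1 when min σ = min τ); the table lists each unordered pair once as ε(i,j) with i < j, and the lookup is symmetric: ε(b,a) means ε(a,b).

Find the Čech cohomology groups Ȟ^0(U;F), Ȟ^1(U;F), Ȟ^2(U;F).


nerve simplices:
  W12={x2} W13={x6} W14={x7} W15={x8} W23={x4} W45={x3}
C dims 5,6; δ0: rk 5, SNF 1^4·2
degree 0: 5−5−0 = 0 → Ȟ^0 ≅ 0
degree 1: 6−0−5 = 1 plus torsion [2] → Ȟ^1 ≅ Z ⊕ Z/2
degree 2: 0−0−0 = 0 → Ȟ^2 ≅ 0

Ȟ^0(U;F) ≅ 0, Ȟ^1(U;F) ≅ Z ⊕ Z/2, Ȟ^2(U;F) ≅ 0


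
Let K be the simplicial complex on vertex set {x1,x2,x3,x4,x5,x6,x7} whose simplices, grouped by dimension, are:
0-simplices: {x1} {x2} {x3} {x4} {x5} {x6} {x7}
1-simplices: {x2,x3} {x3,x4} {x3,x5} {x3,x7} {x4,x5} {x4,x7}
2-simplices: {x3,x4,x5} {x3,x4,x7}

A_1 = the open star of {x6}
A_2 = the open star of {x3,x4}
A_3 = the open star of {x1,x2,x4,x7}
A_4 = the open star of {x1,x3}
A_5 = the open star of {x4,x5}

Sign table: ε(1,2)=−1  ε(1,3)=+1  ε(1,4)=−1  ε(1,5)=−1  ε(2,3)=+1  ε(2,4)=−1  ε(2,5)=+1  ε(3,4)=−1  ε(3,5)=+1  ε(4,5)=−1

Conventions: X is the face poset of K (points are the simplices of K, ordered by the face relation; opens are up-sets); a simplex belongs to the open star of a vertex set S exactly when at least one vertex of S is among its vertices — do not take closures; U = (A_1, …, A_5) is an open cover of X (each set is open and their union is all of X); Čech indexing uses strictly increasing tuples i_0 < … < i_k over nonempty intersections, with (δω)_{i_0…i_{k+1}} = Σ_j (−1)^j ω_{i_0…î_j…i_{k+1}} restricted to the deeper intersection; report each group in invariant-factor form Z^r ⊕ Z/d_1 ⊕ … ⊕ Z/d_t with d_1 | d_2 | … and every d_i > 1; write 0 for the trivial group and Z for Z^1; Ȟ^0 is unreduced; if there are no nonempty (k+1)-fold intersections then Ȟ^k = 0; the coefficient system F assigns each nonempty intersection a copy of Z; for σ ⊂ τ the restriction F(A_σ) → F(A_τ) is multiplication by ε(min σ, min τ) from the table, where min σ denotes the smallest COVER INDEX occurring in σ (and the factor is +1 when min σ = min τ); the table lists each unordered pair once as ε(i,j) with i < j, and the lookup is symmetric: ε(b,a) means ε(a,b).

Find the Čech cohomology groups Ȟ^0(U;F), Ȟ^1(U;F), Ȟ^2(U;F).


Ȟ^0 = Z^2, Ȟ^1 = 0, Ȟ^2 = 0

nerve simplices:
  A1={{x6}} A2={{x3},{x4},{x2,x3},{x3,x4},{x3,x5},{x3,x7},{x4,x5},{x4,x7},{x3,x4,x5},{x3,x4,x7}} A3={{x1},{x2},{x4},{x7},{x2,x3},{x3,x4},{x3,x7},{x4,x5},{x4,x7},{x3,x4,x5},{x3,x4,x7}} A4={{x1},{x3},{x2,x3},{x3,x4},{x3,x5},{x3,x7},{x3,x4,x5},{x3,x4,x7}} A5={{x4},{x5},{x3,x4},{x3,x5},{x4,x5},{x4,x7},{x3,x4,x5},{x3,x4,x7}}
  A23={{x4},{x2,x3},{x3,x4},{x3,x7},{x4,x5},{x4,x7},{x3,x4,x5},{x3,x4,x7}} A24={{x3},{x2,x3},{x3,x4},{x3,x5},{x3,x7},{x3,x4,x5},{x3,x4,x7}} A25={{x4},{x3,x4},{x3,x5},{x4,x5},{x4,x7},{x3,x4,x5},{x3,x4,x7}} A34={{x1},{x2,x3},{x3,x4},{x3,x7},{x3,x4,x5},{x3,x4,x7}} A35={{x4},{x3,x4},{x4,x5},{x4,x7},{x3,x4,x5},{x3,x4,x7}} A45={{x3,x4},{x3,x5},{x3,x4,x5},{x3,x4,x7}}
  A234={{x2,x3},{x3,x4},{x3,x7},{x3,x4,x5},{x3,x4,x7}} A235={{x4},{x3,x4},{x4,x5},{x4,x7},{x3,x4,x5},{x3,x4,x7}} A245={{x3,x4},{x3,x5},{x3,x4,x5},{x3,x4,x7}} A345={{x3,x4},{x3,x4,x5},{x3,x4,x7}}
  A2345={{x3,x4},{x3,x4,x5},{x3,x4,x7}}
C dims 5,6,4,1; δ0: rk 3, SNF 1^3; δ1: rk 3, SNF 1^3; δ2: rk 1, SNF 1^1
degree 0: 5−3−0 = 2 → Ȟ^0 ≅ Z^2
degree 1: 6−3−3 = 0 → Ȟ^1 ≅ 0
degree 2: 4−1−3 = 0 → Ȟ^2 ≅ 0


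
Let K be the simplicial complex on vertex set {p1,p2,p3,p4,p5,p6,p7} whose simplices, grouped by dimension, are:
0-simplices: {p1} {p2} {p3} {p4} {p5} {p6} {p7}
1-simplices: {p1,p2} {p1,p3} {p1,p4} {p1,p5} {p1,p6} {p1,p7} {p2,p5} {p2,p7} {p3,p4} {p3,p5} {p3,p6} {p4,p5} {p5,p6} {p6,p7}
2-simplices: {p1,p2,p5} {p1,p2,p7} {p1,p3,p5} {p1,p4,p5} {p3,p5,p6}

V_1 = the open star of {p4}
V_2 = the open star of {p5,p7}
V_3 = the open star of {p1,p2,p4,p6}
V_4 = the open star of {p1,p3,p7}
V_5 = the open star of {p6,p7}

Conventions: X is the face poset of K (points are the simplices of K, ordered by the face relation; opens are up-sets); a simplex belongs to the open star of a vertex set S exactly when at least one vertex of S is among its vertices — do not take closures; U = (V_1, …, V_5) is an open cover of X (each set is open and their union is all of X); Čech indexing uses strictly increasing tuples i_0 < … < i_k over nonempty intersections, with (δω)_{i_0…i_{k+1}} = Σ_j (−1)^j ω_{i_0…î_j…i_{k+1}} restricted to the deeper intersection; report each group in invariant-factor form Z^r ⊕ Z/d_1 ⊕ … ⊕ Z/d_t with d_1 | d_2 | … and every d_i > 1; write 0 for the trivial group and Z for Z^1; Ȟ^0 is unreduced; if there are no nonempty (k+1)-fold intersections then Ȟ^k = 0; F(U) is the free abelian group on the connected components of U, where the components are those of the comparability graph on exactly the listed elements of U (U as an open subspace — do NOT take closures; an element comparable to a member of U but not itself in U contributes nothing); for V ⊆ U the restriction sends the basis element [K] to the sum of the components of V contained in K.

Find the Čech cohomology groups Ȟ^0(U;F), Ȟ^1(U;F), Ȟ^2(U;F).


nerve of the cover:
  V1={{p4},{p1,p4},{p3,p4},{p4,p5},{p1,p4,p5}} V2={{p5},{p7},{p1,p5},{p1,p7},{p2,p5},{p2,p7},{p3,p5},{p4,p5},{p5,p6},{p6,p7},{p1,p2,p5},{p1,p2,p7},{p1,p3,p5},{p1,p4,p5},{p3,p5,p6}} V3={{p1},{p2},{p4},{p6},{p1,p2},{p1,p3},{p1,p4},{p1,p5},{p1,p6},{p1,p7},{p2,p5},{p2,p7},{p3,p4},{p3,p6},{p4,p5},{p5,p6},{p6,p7},{p1,p2,p5},{p1,p2,p7},{p1,p3,p5},{p1,p4,p5},{p3,p5,p6}} V4={{p1},{p3},{p7},{p1,p2},{p1,p3},{p1,p4},{p1,p5},{p1,p6},{p1,p7},{p2,p7},{p3,p4},{p3,p5},{p3,p6},{p6,p7},{p1,p2,p5},{p1,p2,p7},{p1,p3,p5},{p1,p4,p5},{p3,p5,p6}} V5={{p6},{p7},{p1,p6},{p1,p7},{p2,p7},{p3,p6},{p5,p6},{p6,p7},{p1,p2,p7},{p3,p5,p6}}
  V12={{p4,p5},{p1,p4,p5}} V13={{p4},{p1,p4},{p3,p4},{p4,p5},{p1,p4,p5}} V14={{p1,p4},{p3,p4},{p1,p4,p5}} V23={{p1,p5},{p1,p7},{p2,p5},{p2,p7},{p4,p5},{p5,p6},{p6,p7},{p1,p2,p5},{p1,p2,p7},{p1,p3,p5},{p1,p4,p5},{p3,p5,p6}} V24={{p7},{p1,p5},{p1,p7},{p2,p7},{p3,p5},{p6,p7},{p1,p2,p5},{p1,p2,p7},{p1,p3,p5},{p1,p4,p5},{p3,p5,p6}} V25={{p7},{p1,p7},{p2,p7},{p5,p6},{p6,p7},{p1,p2,p7},{p3,p5,p6}} V34={{p1},{p1,p2},{p1,p3},{p1,p4},{p1,p5},{p1,p6},{p1,p7},{p2,p7},{p3,p4},{p3,p6},{p6,p7},{p1,p2,p5},{p1,p2,p7},{p1,p3,p5},{p1,p4,p5},{p3,p5,p6}} V35={{p6},{p1,p6},{p1,p7},{p2,p7},{p3,p6},{p5,p6},{p6,p7},{p1,p2,p7},{p3,p5,p6}} V45={{p7},{p1,p6},{p1,p7},{p2,p7},{p3,p6},{p6,p7},{p1,p2,p7},{p3,p5,p6}}
  V123={{p4,p5},{p1,p4,p5}} V124={{p1,p4,p5}} V134={{p1,p4},{p3,p4},{p1,p4,p5}} V234={{p1,p5},{p1,p7},{p2,p7},{p6,p7},{p1,p2,p5},{p1,p2,p7},{p1,p3,p5},{p1,p4,p5},{p3,p5,p6}} V235={{p1,p7},{p2,p7},{p5,p6},{p6,p7},{p1,p2,p7},{p3,p5,p6}} V245={{p7},{p1,p7},{p2,p7},{p6,p7},{p1,p2,p7},{p3,p5,p6}} V345={{p1,p6},{p1,p7},{p2,p7},{p3,p6},{p6,p7},{p1,p2,p7},{p3,p5,p6}}
  V1234={{p1,p4,p5}} V2345={{p1,p7},{p2,p7},{p6,p7},{p1,p2,p7},{p3,p5,p6}}
components per intersection:
  V1: {{p4},{p1,p4},{p3,p4},{p4,p5},{p1,p4,p5}}
  V2: {{p5},{p1,p5},{p2,p5},{p3,p5},{p4,p5},{p5,p6},{p1,p2,p5},{p1,p3,p5},{p1,p4,p5},{p3,p5,p6}} {{p7},{p1,p7},{p2,p7},{p6,p7},{p1,p2,p7}}
  V3: {{p1},{p2},{p4},{p6},{p1,p2},{p1,p3},{p1,p4},{p1,p5},{p1,p6},{p1,p7},{p2,p5},{p2,p7},{p3,p4},{p3,p6},{p4,p5},{p5,p6},{p6,p7},{p1,p2,p5},{p1,p2,p7},{p1,p3,p5},{p1,p4,p5},{p3,p5,p6}}
  V4: {{p1},{p3},{p7},{p1,p2},{p1,p3},{p1,p4},{p1,p5},{p1,p6},{p1,p7},{p2,p7},{p3,p4},{p3,p5},{p3,p6},{p6,p7},{p1,p2,p5},{p1,p2,p7},{p1,p3,p5},{p1,p4,p5},{p3,p5,p6}}
  V5: {{p6},{p7},{p1,p6},{p1,p7},{p2,p7},{p3,p6},{p5,p6},{p6,p7},{p1,p2,p7},{p3,p5,p6}}
  V12: {{p4,p5},{p1,p4,p5}}
  V13: {{p4},{p1,p4},{p3,p4},{p4,p5},{p1,p4,p5}}
  V14: {{p1,p4},{p1,p4,p5}} {{p3,p4}}
  V23: {{p1,p5},{p2,p5},{p4,p5},{p1,p2,p5},{p1,p3,p5},{p1,p4,p5}} {{p1,p7},{p2,p7},{p1,p2,p7}} {{p5,p6},{p3,p5,p6}} {{p6,p7}}
  V24: {{p7},{p1,p7},{p2,p7},{p6,p7},{p1,p2,p7}} {{p1,p5},{p3,p5},{p1,p2,p5},{p1,p3,p5},{p1,p4,p5},{p3,p5,p6}}
  V25: {{p7},{p1,p7},{p2,p7},{p6,p7},{p1,p2,p7}} {{p5,p6},{p3,p5,p6}}
  V34: {{p1},{p1,p2},{p1,p3},{p1,p4},{p1,p5},{p1,p6},{p1,p7},{p2,p7},{p1,p2,p5},{p1,p2,p7},{p1,p3,p5},{p1,p4,p5}} {{p3,p4}} {{p3,p6},{p3,p5,p6}} {{p6,p7}}
  V35: {{p6},{p1,p6},{p3,p6},{p5,p6},{p6,p7},{p3,p5,p6}} {{p1,p7},{p2,p7},{p1,p2,p7}}
  V45: {{p7},{p1,p7},{p2,p7},{p6,p7},{p1,p2,p7}} {{p1,p6}} {{p3,p6},{p3,p5,p6}}
  V123: {{p4,p5},{p1,p4,p5}}
  V124: {{p1,p4,p5}}
  V134: {{p1,p4},{p1,p4,p5}} {{p3,p4}}
  V234: {{p1,p5},{p1,p2,p5},{p1,p3,p5},{p1,p4,p5}} {{p1,p7},{p2,p7},{p1,p2,p7}} {{p6,p7}} {{p3,p5,p6}}
  V235: {{p1,p7},{p2,p7},{p1,p2,p7}} {{p5,p6},{p3,p5,p6}} {{p6,p7}}
  V245: {{p7},{p1,p7},{p2,p7},{p6,p7},{p1,p2,p7}} {{p3,p5,p6}}
  V345: {{p1,p6}} {{p1,p7},{p2,p7},{p1,p2,p7}} {{p3,p6},{p3,p5,p6}} {{p6,p7}}
  V1234: {{p1,p4,p5}}
  V2345: {{p1,p7},{p2,p7},{p1,p2,p7}} {{p6,p7}} {{p3,p5,p6}}
C dims 6,21,17,4; δ0: rk 5, SNF 1^5; δ1: rk 13, SNF 1^13; δ2: rk 4, SNF 1^4
Ȟ^0 = (6 − 5) − 0 = 1, so Ȟ^0 ≅ Z
Ȟ^1 = (21 − 13) − 5 = 3, so Ȟ^1 ≅ Z^3
Ȟ^2 = (17 − 4) − 13 = 0, so Ȟ^2 ≅ 0

Ȟ^0 ≅ Z, Ȟ^1 ≅ Z^3 and Ȟ^2 ≅ 0


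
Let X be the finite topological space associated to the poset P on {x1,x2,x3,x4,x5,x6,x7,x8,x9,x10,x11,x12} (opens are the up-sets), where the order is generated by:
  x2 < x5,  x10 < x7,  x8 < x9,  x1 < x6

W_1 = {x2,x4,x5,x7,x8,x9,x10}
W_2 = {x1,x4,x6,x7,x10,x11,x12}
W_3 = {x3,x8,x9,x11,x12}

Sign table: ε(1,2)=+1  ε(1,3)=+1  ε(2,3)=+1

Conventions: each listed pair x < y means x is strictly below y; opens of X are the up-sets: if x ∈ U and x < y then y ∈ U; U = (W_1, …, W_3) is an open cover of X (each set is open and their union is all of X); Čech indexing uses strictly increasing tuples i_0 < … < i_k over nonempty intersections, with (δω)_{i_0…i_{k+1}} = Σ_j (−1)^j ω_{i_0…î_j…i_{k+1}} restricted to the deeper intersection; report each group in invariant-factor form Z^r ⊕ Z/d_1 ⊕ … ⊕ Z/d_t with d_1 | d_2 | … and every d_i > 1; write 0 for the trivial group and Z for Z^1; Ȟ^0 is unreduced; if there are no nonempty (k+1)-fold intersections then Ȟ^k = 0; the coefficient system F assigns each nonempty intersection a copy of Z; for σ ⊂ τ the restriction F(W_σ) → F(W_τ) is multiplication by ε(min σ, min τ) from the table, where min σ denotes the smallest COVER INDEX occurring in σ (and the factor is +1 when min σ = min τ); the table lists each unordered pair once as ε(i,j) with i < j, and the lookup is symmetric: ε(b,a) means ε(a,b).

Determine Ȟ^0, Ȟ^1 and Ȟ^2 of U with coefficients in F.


nonempty intersections:
  W12={x4,x7,x10} W13={x8,x9} W23={x11,x12}
C dims 3,3; δ0: rk 2, SNF 1^2
Ȟ^0: (3−2)−0=1 ⇒ Z
Ȟ^1: (3−0)−2=1 ⇒ Z
Ȟ^2: (0−0)−0=0 ⇒ 0

Ȟ^0 ≅ Z; Ȟ^1 ≅ Z; Ȟ^2 ≅ 0


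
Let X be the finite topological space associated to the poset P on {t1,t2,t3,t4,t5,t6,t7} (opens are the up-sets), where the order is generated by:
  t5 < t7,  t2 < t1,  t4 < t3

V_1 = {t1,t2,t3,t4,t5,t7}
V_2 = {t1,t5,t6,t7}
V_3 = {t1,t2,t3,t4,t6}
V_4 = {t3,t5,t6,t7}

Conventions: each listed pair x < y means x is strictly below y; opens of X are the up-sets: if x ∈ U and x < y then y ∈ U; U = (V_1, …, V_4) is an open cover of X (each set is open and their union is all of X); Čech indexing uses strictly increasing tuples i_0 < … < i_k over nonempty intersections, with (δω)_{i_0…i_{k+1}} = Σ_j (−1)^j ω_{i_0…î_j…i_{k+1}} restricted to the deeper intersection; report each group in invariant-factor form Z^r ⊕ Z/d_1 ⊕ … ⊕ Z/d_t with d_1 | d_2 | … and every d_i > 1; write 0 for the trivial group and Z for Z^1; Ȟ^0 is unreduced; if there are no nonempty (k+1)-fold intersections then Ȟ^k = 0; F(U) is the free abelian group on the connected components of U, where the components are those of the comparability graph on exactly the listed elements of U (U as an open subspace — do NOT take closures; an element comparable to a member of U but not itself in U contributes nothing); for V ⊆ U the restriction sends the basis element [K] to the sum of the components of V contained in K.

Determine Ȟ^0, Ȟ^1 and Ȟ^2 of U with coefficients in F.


intersection data:
  V12={t1,t5,t7} V13={t1,t2,t3,t4} V14={t3,t5,t7} V23={t1,t6} V24={t5,t6,t7} V34={t3,t6}
  V123={t1} V124={t5,t7} V134={t3} V234={t6}
components per intersection:
  V1: {t1,t2} {t3,t4} {t5,t7}
  V2: {t1} {t5,t7} {t6}
  V3: {t1,t2} {t3,t4} {t6}
  V4: {t3} {t5,t7} {t6}
  V12: {t1} {t5,t7}
  V13: {t1,t2} {t3,t4}
  V14: {t3} {t5,t7}
  V23: {t1} {t6}
  V24: {t5,t7} {t6}
  V34: {t3} {t6}
  V123: {t1}
  V124: {t5,t7}
  V134: {t3}
  V234: {t6}
C dims 12,12,4; δ0: rk 8, SNF 1^8; δ1: rk 4, SNF 1^4
Ȟ^0 = (12 − 8) − 0 = 4, so Ȟ^0 ≅ Z^4
Ȟ^1 = (12 − 4) − 8 = 0, so Ȟ^1 ≅ 0
Ȟ^2 = (4 − 0) − 4 = 0, so Ȟ^2 ≅ 0

Ȟ^0 ≅ Z^4, Ȟ^1 ≅ 0 and Ȟ^2 ≅ 0


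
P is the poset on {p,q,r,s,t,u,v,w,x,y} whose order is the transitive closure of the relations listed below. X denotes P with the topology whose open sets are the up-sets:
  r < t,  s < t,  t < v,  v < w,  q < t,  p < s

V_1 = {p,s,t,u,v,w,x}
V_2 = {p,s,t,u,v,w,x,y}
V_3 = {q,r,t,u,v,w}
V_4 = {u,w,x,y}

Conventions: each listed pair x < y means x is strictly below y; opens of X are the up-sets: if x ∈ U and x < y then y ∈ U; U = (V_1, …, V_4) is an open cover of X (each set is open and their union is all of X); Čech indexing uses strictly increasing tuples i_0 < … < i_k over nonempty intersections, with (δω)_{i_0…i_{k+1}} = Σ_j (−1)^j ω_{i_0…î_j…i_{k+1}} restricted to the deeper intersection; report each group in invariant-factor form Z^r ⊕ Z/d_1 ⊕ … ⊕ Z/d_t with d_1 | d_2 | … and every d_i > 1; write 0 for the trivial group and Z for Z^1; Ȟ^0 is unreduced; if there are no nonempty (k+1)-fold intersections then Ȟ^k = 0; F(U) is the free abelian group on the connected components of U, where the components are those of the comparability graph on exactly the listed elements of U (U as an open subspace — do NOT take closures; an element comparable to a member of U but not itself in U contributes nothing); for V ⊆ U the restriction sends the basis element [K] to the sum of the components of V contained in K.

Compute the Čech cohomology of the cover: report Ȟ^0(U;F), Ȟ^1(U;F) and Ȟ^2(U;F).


nerve of the cover:
  V12={p,s,t,u,v,w,x} V13={t,u,v,w} V14={u,w,x} V23={t,u,v,w} V24={u,w,x,y} V34={u,w}
  V123={t,u,v,w} V124={u,w,x} V134={u,w} V234={u,w}
  V1234={u,w}
components per intersection:
  V1: {p,s,t,v,w} {u} {x}
  V2: {p,s,t,v,w} {u} {x} {y}
  V3: {q,r,t,v,w} {u}
  V4: {u} {w} {x} {y}
  V12: {p,s,t,v,w} {u} {x}
  V13: {t,v,w} {u}
  V14: {u} {w} {x}
  V23: {t,v,w} {u}
  V24: {u} {w} {x} {y}
  V34: {u} {w}
  V123: {t,v,w} {u}
  V124: {u} {w} {x}
  V134: {u} {w}
  V234: {u} {w}
  V1234: {u} {w}
C dims 13,16,9,2; δ0: rk 9, SNF 1^9; δ1: rk 7, SNF 1^7; δ2: rk 2, SNF 1^2
Ȟ^0 = (13 − 9) − 0 = 4, so Ȟ^0 ≅ Z^4
Ȟ^1 = (16 − 7) − 9 = 0, so Ȟ^1 ≅ 0
Ȟ^2 = (9 − 2) − 7 = 0, so Ȟ^2 ≅ 0

Ȟ^0 ≅ Z^4,  Ȟ^1 ≅ 0,  Ȟ^2 ≅ 0


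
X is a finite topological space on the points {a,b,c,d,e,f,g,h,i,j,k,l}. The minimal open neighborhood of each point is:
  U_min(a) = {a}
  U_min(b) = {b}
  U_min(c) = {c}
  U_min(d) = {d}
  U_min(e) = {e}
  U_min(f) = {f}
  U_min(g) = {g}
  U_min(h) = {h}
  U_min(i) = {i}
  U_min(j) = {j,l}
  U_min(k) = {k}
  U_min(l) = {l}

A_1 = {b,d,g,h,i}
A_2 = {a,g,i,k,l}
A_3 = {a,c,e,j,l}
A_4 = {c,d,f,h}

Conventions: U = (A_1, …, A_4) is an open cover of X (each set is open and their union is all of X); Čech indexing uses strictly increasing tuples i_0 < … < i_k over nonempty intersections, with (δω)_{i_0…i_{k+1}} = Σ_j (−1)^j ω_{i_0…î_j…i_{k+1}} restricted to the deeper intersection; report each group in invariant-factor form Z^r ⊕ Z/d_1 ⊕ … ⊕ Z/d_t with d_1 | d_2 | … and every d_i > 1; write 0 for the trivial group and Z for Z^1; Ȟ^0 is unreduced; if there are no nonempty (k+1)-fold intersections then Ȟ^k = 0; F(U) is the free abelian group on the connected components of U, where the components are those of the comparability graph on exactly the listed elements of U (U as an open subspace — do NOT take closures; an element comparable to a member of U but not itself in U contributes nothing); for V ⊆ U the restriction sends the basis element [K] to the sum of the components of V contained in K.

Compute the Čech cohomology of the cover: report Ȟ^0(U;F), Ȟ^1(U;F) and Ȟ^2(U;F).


Ȟ^0 ≅ Z^11,  Ȟ^1 ≅ 0,  Ȟ^2 ≅ 0

cover nerve:
  A12={g,i} A14={d,h} A23={a,l} A34={c}
components per intersection:
  A1: {b} {d} {g} {h} {i}
  A2: {a} {g} {i} {k} {l}
  A3: {a} {c} {e} {j,l}
  A4: {c} {d} {f} {h}
  A12: {g} {i}
  A14: {d} {h}
  A23: {a} {l}
  A34: {c}
C dims 18,7; δ0: rk 7, SNF 1^7
Ȟ^0: (18−7)−0=11 ⇒ Z^11
Ȟ^1: (7−0)−7=0 ⇒ 0
Ȟ^2: (0−0)−0=0 ⇒ 0


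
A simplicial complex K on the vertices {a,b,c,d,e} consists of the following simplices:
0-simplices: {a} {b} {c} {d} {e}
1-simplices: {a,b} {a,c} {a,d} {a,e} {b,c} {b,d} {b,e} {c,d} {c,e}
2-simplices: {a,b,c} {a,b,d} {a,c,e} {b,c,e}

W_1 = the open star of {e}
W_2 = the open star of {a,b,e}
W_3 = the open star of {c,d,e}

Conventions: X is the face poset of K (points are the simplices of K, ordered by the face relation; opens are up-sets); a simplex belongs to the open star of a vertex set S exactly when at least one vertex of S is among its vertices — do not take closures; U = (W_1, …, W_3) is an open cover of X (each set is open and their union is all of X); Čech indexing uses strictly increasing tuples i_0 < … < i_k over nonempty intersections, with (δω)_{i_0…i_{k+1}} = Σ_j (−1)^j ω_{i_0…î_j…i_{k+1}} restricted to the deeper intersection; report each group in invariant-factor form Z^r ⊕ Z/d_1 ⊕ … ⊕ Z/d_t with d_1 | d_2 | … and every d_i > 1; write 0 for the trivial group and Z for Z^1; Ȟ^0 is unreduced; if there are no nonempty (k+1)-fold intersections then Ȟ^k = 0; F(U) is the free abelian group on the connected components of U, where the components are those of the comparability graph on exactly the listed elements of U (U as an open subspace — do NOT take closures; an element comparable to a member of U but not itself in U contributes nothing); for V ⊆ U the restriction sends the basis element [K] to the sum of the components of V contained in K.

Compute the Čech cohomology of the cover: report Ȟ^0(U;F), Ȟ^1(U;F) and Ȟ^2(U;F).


Ȟ^0(U;F) ≅ Z, Ȟ^1(U;F) ≅ Z and Ȟ^2(U;F) ≅ 0

nerve of the cover:
  W1={{e},{a,e},{b,e},{c,e},{a,c,e},{b,c,e}} W2={{a},{b},{e},{a,b},{a,c},{a,d},{a,e},{b,c},{b,d},{b,e},{c,e},{a,b,c},{a,b,d},{a,c,e},{b,c,e}} W3={{c},{d},{e},{a,c},{a,d},{a,e},{b,c},{b,d},{b,e},{c,d},{c,e},{a,b,c},{a,b,d},{a,c,e},{b,c,e}}
  W12={{e},{a,e},{b,e},{c,e},{a,c,e},{b,c,e}} W13={{e},{a,e},{b,e},{c,e},{a,c,e},{b,c,e}} W23={{e},{a,c},{a,d},{a,e},{b,c},{b,d},{b,e},{c,e},{a,b,c},{a,b,d},{a,c,e},{b,c,e}}
  W123={{e},{a,e},{b,e},{c,e},{a,c,e},{b,c,e}}
components per intersection:
  W1: {{e},{a,e},{b,e},{c,e},{a,c,e},{b,c,e}}
  W2: {{a},{b},{e},{a,b},{a,c},{a,d},{a,e},{b,c},{b,d},{b,e},{c,e},{a,b,c},{a,b,d},{a,c,e},{b,c,e}}
  W3: {{c},{d},{e},{a,c},{a,d},{a,e},{b,c},{b,d},{b,e},{c,d},{c,e},{a,b,c},{a,b,d},{a,c,e},{b,c,e}}
  W12: {{e},{a,e},{b,e},{c,e},{a,c,e},{b,c,e}}
  W13: {{e},{a,e},{b,e},{c,e},{a,c,e},{b,c,e}}
  W23: {{e},{a,c},{a,e},{b,c},{b,e},{c,e},{a,b,c},{a,c,e},{b,c,e}} {{a,d},{b,d},{a,b,d}}
  W123: {{e},{a,e},{b,e},{c,e},{a,c,e},{b,c,e}}
C dims 3,4,1; δ0: rk 2, SNF 1^2; δ1: rk 1, SNF 1^1
Ȟ^0 = (3 − 2) − 0 = 1, so Ȟ^0 ≅ Z
Ȟ^1 = (4 − 1) − 2 = 1, so Ȟ^1 ≅ Z
Ȟ^2 = (1 − 0) − 1 = 0, so Ȟ^2 ≅ 0


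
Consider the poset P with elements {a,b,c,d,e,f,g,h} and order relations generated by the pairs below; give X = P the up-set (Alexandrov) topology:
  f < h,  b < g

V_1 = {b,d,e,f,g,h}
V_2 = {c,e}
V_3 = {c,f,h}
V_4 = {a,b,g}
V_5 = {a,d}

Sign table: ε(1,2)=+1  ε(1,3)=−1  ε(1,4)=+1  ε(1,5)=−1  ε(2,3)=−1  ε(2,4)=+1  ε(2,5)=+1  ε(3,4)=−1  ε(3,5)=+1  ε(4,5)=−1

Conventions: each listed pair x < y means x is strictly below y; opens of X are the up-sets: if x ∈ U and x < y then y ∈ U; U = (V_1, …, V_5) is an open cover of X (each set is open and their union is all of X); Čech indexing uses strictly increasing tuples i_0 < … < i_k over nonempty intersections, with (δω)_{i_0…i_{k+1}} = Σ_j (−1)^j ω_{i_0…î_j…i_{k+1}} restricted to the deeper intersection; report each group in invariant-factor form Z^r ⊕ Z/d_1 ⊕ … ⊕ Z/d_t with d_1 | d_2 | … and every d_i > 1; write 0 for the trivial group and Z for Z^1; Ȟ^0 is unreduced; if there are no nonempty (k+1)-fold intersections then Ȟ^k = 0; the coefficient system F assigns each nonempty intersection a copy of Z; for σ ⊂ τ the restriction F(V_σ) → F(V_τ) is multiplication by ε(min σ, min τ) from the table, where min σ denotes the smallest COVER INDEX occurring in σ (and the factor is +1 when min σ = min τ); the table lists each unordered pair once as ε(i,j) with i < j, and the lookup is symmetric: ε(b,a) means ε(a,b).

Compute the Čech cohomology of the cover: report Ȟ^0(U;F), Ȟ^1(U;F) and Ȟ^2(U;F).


cover nerve:
  V12={e} V13={f,h} V14={b,g} V15={d} V23={c} V45={a}
C dims 5,6; δ0: rk 4, SNF 1^4
Ȟ^0: (5−4)−0=1 ⇒ Z
Ȟ^1: (6−0)−4=2 ⇒ Z^2
Ȟ^2: (0−0)−0=0 ⇒ 0

Ȟ^0 ≅ Z; Ȟ^1 ≅ Z^2; Ȟ^2 ≅ 0


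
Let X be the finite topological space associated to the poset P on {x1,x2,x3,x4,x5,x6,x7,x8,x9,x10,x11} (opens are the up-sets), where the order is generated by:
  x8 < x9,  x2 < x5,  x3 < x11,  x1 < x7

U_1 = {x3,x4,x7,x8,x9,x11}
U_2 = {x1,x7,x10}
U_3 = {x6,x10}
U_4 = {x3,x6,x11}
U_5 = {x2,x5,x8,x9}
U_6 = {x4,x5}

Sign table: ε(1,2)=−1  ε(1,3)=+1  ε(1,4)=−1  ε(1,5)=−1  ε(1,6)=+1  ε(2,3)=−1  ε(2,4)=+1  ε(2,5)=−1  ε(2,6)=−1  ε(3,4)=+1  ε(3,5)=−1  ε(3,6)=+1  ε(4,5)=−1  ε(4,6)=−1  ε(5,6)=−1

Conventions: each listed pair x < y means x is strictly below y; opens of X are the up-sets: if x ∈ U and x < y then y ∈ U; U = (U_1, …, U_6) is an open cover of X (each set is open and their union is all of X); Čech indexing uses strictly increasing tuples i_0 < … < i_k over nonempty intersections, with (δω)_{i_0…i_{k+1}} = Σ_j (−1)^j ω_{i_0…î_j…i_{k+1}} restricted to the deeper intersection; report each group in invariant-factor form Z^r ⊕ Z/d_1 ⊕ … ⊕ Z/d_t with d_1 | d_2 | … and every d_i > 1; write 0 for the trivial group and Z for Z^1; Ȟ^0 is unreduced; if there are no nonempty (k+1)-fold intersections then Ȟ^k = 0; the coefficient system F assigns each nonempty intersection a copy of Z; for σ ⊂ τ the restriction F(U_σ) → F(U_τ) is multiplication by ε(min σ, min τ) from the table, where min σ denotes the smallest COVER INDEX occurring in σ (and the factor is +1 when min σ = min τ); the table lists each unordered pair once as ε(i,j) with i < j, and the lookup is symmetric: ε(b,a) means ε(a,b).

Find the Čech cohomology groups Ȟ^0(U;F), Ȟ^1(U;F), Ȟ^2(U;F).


cover nerve:
  U12={x7} U14={x3,x11} U15={x8,x9} U16={x4} U23={x10} U34={x6} U56={x5}
C dims 6,7; δ0: rk 6, SNF 1^5·2
Ȟ^0: (6−6)−0=0 ⇒ 0
Ȟ^1: (7−0)−6=1 plus torsion [2] ⇒ Z ⊕ Z/2
Ȟ^2: (0−0)−0=0 ⇒ 0

Ȟ^0 = 0, Ȟ^1 = Z ⊕ Z/2, Ȟ^2 = 0


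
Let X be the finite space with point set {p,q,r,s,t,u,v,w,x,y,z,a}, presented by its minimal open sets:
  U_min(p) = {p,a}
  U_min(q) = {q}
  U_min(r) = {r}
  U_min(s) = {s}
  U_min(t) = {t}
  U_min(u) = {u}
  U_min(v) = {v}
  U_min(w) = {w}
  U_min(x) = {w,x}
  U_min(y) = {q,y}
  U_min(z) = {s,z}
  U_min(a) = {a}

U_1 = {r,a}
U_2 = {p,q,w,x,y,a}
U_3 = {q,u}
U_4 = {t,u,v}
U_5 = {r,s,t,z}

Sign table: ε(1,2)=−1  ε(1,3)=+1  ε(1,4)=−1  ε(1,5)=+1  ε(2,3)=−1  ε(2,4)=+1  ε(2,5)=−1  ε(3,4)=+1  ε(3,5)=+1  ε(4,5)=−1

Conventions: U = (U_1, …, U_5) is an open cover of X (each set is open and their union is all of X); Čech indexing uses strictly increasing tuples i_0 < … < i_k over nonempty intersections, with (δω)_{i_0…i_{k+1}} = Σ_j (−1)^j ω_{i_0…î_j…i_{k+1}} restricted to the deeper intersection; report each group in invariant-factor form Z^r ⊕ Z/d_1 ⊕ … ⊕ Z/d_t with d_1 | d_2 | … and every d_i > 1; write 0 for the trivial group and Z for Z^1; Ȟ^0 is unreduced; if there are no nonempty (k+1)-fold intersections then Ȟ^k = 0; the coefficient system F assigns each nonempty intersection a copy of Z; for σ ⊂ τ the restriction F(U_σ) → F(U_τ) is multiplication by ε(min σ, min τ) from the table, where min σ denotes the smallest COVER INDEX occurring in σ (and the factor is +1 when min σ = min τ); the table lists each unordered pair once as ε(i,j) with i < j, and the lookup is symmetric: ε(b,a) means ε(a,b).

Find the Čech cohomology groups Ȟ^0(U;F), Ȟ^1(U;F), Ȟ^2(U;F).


Ȟ^0 ≅ 0, Ȟ^1 ≅ Z/2 and Ȟ^2 ≅ 0

nonempty overlaps:
  U12={a} U15={r} U23={q} U34={u} U45={t}
C dims 5,5; δ0: rk 5, SNF 1^4·2
degree 0: 5−5−0 = 0 → Ȟ^0 ≅ 0
degree 1: 5−0−5 = 0 plus torsion [2] → Ȟ^1 ≅ Z/2
degree 2: 0−0−0 = 0 → Ȟ^2 ≅ 0


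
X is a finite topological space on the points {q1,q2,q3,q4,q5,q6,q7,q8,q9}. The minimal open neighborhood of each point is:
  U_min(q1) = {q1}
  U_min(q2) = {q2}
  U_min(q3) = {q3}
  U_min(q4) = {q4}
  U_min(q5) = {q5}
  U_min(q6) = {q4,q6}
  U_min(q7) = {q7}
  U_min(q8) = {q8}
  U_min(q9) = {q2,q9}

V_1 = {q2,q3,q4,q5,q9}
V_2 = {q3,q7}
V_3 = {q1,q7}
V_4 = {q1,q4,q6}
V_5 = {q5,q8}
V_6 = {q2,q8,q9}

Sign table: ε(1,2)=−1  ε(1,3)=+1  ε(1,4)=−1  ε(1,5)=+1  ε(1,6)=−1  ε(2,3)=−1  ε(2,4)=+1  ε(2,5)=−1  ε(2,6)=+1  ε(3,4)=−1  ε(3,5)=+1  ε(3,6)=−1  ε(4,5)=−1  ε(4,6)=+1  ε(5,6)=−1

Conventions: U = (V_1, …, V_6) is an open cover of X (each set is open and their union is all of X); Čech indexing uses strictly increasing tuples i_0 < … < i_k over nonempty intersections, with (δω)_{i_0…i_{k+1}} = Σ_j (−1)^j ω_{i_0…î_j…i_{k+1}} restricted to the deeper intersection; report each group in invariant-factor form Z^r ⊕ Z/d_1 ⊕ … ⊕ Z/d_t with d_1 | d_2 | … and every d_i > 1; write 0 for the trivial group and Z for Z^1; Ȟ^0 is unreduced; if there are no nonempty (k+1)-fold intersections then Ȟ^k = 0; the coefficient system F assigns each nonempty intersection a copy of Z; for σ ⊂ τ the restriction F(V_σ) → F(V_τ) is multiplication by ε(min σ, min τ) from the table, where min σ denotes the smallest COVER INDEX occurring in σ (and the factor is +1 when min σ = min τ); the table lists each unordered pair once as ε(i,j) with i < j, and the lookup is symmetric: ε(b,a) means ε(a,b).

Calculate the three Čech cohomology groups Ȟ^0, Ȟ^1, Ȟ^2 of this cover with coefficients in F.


cover nerve:
  V12={q3} V14={q4} V15={q5} V16={q2,q9} V23={q7} V34={q1} V56={q8}
C dims 6,7; δ0: rk 5, SNF 1^5
Ȟ^0: (6−5)−0=1 ⇒ Z
Ȟ^1: (7−0)−5=2 ⇒ Z^2
Ȟ^2: (0−0)−0=0 ⇒ 0

Ȟ^0 ≅ Z, Ȟ^1 ≅ Z^2, Ȟ^2 ≅ 0


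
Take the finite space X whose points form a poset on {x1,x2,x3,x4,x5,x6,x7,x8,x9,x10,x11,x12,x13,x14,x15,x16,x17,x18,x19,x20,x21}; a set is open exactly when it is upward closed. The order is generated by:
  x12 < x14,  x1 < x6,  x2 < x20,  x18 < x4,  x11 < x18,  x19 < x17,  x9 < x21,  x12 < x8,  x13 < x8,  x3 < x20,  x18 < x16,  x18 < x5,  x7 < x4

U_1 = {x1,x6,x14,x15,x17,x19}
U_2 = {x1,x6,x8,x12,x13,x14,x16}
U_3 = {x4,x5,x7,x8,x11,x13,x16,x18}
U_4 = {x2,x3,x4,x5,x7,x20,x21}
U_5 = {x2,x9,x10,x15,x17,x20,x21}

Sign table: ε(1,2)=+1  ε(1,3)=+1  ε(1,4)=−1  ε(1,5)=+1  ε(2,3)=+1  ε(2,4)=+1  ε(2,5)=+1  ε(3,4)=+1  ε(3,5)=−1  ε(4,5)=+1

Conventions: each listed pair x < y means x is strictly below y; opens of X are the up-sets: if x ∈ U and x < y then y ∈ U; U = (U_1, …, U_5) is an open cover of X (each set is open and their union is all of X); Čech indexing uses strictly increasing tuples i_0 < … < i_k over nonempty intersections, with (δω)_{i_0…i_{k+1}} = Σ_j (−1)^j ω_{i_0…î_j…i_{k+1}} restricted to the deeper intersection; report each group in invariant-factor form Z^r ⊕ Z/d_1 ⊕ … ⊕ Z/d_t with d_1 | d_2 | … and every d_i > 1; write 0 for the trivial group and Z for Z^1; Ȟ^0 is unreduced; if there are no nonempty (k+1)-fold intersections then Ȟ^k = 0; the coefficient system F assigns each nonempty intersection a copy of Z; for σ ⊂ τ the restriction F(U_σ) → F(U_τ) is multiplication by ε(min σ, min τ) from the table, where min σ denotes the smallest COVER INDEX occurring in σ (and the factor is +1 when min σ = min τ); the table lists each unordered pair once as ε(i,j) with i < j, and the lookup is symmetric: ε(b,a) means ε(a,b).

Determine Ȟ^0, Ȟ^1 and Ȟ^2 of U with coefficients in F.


nonempty overlaps:
  U12={x1,x6,x14} U15={x15,x17} U23={x8,x13,x16} U34={x4,x5,x7} U45={x2,x20,x21}
C dims 5,5; δ0: rk 4, SNF 1^4
degree 0: 5−4−0 = 1 → Ȟ^0 ≅ Z
degree 1: 5−0−4 = 1 → Ȟ^1 ≅ Z
degree 2: 0−0−0 = 0 → Ȟ^2 ≅ 0

Ȟ^0(U;F) ≅ Z, Ȟ^1(U;F) ≅ Z and Ȟ^2(U;F) ≅ 0


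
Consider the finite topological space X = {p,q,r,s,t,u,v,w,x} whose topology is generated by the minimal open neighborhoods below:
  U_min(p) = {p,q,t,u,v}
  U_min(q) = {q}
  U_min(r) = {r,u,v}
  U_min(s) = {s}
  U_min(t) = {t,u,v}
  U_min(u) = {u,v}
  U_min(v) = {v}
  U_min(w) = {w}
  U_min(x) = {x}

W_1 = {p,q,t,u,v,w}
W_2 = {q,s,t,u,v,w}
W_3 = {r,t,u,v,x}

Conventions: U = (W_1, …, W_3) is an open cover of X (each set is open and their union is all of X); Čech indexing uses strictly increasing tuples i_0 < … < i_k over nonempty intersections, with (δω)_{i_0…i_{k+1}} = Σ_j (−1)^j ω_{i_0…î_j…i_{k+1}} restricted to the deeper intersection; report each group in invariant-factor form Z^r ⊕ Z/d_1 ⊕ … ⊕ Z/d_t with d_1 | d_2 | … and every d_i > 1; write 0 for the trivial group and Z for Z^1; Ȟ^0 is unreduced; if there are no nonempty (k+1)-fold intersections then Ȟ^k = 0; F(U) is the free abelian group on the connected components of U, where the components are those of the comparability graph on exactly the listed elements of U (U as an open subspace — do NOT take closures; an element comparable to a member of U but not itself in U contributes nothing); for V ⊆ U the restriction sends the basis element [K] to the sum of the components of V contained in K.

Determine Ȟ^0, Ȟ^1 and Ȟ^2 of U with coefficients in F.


Ȟ^0(U;F) ≅ Z^4,  Ȟ^1(U;F) ≅ 0,  Ȟ^2(U;F) ≅ 0

nonempty intersections:
  W12={q,t,u,v,w} W13={t,u,v} W23={t,u,v}
  W123={t,u,v}
components per intersection:
  W1: {p,q,t,u,v} {w}
  W2: {q} {s} {t,u,v} {w}
  W3: {r,t,u,v} {x}
  W12: {q} {t,u,v} {w}
  W13: {t,u,v}
  W23: {t,u,v}
  W123: {t,u,v}
C dims 8,5,1; δ0: rk 4, SNF 1^4; δ1: rk 1, SNF 1^1
Ȟ^0: (8−4)−0=4 ⇒ Z^4
Ȟ^1: (5−1)−4=0 ⇒ 0
Ȟ^2: (1−0)−1=0 ⇒ 0
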